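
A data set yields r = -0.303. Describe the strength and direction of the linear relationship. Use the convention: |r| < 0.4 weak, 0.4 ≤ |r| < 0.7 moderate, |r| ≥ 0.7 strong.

weak negative

r = -0.303 < 0 so the relationship is negative.
|r| = 0.303, which falls in the weak range.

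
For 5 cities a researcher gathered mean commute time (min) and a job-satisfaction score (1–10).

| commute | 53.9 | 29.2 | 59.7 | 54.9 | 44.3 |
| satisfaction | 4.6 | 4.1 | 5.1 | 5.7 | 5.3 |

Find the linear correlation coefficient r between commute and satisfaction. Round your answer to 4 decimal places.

0.6478

n = 5, Σx = 242, Σy = 24.8, Σx² = 12298.44, Σy² = 124.56, Σxy = 1219.85
nΣxy − ΣxΣy = 6099.25 − 6001.6 = 97.65
nΣx² − (Σx)² = 61492.2 − 58564 = 2928.2; nΣy² − (Σy)² = 622.8 − 615.04 = 7.76
r = 97.65 / √(2928.2 × 7.76) = 97.65 / 150.7409 ≈ 0.6478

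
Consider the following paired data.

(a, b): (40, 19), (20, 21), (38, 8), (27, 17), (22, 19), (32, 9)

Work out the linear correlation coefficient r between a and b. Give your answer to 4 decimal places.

-0.5451

n = 6, Σa = 179, Σb = 93, Σa² = 5681, Σb² = 1597, Σab = 2649
nΣab − ΣaΣb = 15894 − 16647 = -753
nΣa² − (Σa)² = 34086 − 32041 = 2045; nΣb² − (Σb)² = 9582 − 8649 = 933
r = -753 / √(2045 × 933) = -753 / 1381.2983 ≈ -0.5451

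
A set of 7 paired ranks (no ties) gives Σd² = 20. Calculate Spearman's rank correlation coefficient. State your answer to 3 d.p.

ρ = 1 − 6Σd² / [n(n²−1)] = 1 − 6×20 / (7×48)
  = 1 − 120/336 = 1 − 0.3571 ≈ 0.643

0.643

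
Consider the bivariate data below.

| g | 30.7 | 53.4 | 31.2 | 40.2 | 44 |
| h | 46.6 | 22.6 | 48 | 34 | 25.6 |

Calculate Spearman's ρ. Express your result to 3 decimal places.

Rank g: 1, 5, 2, 3, 4
Rank h: 4, 1, 5, 3, 2
d = rank(g) − rank(h): -3, 4, -3, 0, 2; Σd² = 38
ρ = 1 − 6Σd² / [n(n²−1)] = 1 − 6×38 / (5×24) = 1 − 228/120 ≈ -0.900

-0.900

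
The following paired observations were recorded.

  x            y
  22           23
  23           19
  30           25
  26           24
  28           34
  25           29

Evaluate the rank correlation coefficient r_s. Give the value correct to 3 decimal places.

0.657

Rank x: 1, 2, 6, 4, 5, 3
Rank y: 2, 1, 4, 3, 6, 5
d = rank(x) − rank(y): -1, 1, 2, 1, -1, -2; Σd² = 12
ρ = 1 − 6Σd² / [n(n²−1)] = 1 − 6×12 / (6×35) = 1 − 72/210 ≈ 0.657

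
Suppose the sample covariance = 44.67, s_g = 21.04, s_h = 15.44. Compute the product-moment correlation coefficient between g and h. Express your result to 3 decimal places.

r = Cov(g,h) / (s_g · s_h) = 44.67 / (21.04 × 15.44)
  = 44.67 / 324.8576 ≈ 0.138

0.138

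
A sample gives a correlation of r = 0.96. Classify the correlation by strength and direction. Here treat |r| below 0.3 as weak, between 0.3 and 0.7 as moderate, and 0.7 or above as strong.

strong positive

r = 0.96 > 0 so the relationship is positive.
|r| = 0.96, which falls in the strong range.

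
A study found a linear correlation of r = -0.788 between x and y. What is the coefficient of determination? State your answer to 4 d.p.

r² = (-0.788)² = 0.6209

0.6209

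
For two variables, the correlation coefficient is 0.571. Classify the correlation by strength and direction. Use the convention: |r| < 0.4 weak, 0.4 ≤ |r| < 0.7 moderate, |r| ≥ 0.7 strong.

moderate positive

r = 0.571 > 0 so the relationship is positive.
|r| = 0.571, which falls in the moderate range.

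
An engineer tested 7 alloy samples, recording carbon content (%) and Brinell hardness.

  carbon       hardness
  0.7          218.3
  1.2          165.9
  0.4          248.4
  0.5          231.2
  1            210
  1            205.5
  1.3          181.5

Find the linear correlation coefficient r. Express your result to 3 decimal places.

-0.938

n = 7, Σx = 6.1, Σy = 1460.8, Σx² = 6.03, Σy² = 309606.2, Σxy = 1218.3
nΣxy − ΣxΣy = 8528.1 − 8910.88 = -382.78
nΣx² − (Σx)² = 42.21 − 37.21 = 5; nΣy² − (Σy)² = 2167243.4 − 2133936.64 = 33306.76
r = -382.78 / √(5 × 33306.76) = -382.78 / 408.0855 ≈ -0.938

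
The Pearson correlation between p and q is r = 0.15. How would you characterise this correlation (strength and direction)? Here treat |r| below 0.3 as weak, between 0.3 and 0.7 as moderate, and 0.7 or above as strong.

r = 0.15 > 0 so the relationship is positive.
|r| = 0.15, which falls in the weak range.

weak positive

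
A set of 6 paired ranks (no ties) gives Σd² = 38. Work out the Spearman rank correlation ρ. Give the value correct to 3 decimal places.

-0.086

ρ = 1 − 6Σd² / [n(n²−1)] = 1 − 6×38 / (6×35)
  = 1 − 228/210 = 1 − 1.0857 ≈ -0.086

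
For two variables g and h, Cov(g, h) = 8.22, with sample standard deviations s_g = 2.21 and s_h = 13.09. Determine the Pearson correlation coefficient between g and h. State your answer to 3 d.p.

r = Cov(g,h) / (s_g · s_h) = 8.22 / (2.21 × 13.09)
  = 8.22 / 28.9289 ≈ 0.284

0.284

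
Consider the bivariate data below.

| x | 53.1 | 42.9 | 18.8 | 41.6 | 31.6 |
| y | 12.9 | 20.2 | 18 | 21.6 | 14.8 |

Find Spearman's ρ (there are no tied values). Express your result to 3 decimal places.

Rank x: 5, 4, 1, 3, 2
Rank y: 1, 4, 3, 5, 2
d = rank(x) − rank(y): 4, 0, -2, -2, 0; Σd² = 24
ρ = 1 − 6Σd² / [n(n²−1)] = 1 − 6×24 / (5×24) = 1 − 144/120 ≈ -0.200

-0.200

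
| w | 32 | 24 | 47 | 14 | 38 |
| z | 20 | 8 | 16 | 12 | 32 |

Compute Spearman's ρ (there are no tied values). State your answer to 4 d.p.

0.6000

Rank w: 3, 2, 5, 1, 4
Rank z: 4, 1, 3, 2, 5
d = rank(w) − rank(z): -1, 1, 2, -1, -1; Σd² = 8
ρ = 1 − 6Σd² / [n(n²−1)] = 1 − 6×8 / (5×24) = 1 − 48/120 ≈ 0.6000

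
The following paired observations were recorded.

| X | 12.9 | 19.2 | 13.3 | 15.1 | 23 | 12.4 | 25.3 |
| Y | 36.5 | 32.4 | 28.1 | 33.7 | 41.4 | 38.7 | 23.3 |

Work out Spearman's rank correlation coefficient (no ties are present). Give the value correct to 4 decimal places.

-0.3571

Rank X: 2, 5, 3, 4, 6, 1, 7
Rank Y: 5, 3, 2, 4, 7, 6, 1
d = rank(X) − rank(Y): -3, 2, 1, 0, -1, -5, 6; Σd² = 76
ρ = 1 − 6Σd² / [n(n²−1)] = 1 − 6×76 / (7×48) = 1 − 456/336 ≈ -0.3571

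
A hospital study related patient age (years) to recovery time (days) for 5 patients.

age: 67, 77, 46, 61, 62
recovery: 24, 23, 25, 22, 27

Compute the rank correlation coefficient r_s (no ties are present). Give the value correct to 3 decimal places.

Rank age: 4, 5, 1, 2, 3
Rank recovery: 3, 2, 4, 1, 5
d = rank(age) − rank(recovery): 1, 3, -3, 1, -2; Σd² = 24
ρ = 1 − 6Σd² / [n(n²−1)] = 1 − 6×24 / (5×24) = 1 − 144/120 ≈ -0.200

-0.200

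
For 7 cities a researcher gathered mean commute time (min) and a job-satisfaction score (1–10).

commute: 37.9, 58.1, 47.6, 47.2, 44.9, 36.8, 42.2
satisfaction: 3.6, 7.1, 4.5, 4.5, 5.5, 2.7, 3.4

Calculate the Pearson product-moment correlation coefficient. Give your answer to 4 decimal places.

0.9179

n = 7, Σx = 314.7, Σy = 31.3, Σx² = 14456.71, Σy² = 152.97, Σxy = 1465.34
nΣxy − ΣxΣy = 10257.38 − 9850.11 = 407.27
nΣx² − (Σx)² = 101196.97 − 99036.09 = 2160.88; nΣy² − (Σy)² = 1070.79 − 979.69 = 91.1
r = 407.27 / √(2160.88 × 91.1) = 407.27 / 443.6848 ≈ 0.9179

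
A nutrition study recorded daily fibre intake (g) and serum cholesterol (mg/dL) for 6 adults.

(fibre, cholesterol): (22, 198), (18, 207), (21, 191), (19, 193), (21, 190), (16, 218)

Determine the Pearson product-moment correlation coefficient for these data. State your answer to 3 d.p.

n = 6, Σx = 117, Σy = 1197, Σx² = 2307, Σy² = 239407, Σxy = 23238
nΣxy − ΣxΣy = 139428 − 140049 = -621
nΣx² − (Σx)² = 13842 − 13689 = 153; nΣy² − (Σy)² = 1436442 − 1432809 = 3633
r = -621 / √(153 × 3633) = -621 / 745.5528 ≈ -0.833

-0.833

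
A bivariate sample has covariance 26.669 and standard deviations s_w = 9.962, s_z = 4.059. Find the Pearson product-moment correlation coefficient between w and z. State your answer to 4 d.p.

r = Cov(w,z) / (s_w · s_z) = 26.669 / (9.962 × 4.059)
  = 26.669 / 40.4358 ≈ 0.6595

0.6595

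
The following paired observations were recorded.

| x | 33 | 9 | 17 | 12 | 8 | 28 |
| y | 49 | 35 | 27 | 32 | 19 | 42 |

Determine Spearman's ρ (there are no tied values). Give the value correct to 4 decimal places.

Rank x: 6, 2, 4, 3, 1, 5
Rank y: 6, 4, 2, 3, 1, 5
d = rank(x) − rank(y): 0, -2, 2, 0, 0, 0; Σd² = 8
ρ = 1 − 6Σd² / [n(n²−1)] = 1 − 6×8 / (6×35) = 1 − 48/210 ≈ 0.7714

0.7714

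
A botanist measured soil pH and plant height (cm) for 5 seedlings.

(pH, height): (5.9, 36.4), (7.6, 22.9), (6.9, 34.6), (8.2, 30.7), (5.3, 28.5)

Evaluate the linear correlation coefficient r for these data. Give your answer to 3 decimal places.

-0.303

n = 5, Σx = 33.9, Σy = 153.1, Σx² = 235.51, Σy² = 4801.27, Σxy = 1030.33
nΣxy − ΣxΣy = 5151.65 − 5190.09 = -38.44
nΣx² − (Σx)² = 1177.55 − 1149.21 = 28.34; nΣy² − (Σy)² = 24006.35 − 23439.61 = 566.74
r = -38.44 / √(28.34 × 566.74) = -38.44 / 126.7336 ≈ -0.303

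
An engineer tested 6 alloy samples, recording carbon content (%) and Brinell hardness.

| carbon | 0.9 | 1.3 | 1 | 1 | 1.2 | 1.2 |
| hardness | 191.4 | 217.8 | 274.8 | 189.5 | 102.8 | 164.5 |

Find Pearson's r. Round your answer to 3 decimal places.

n = 6, Σx = 6.6, Σy = 1140.8, Σx² = 7.38, Σy² = 233124.18, Σxy = 1240.46
nΣxy − ΣxΣy = 7442.76 − 7529.28 = -86.52
nΣx² − (Σx)² = 44.28 − 43.56 = 0.72; nΣy² − (Σy)² = 1398745.08 − 1301424.64 = 97320.44
r = -86.52 / √(0.72 × 97320.44) = -86.52 / 264.7087 ≈ -0.327

-0.327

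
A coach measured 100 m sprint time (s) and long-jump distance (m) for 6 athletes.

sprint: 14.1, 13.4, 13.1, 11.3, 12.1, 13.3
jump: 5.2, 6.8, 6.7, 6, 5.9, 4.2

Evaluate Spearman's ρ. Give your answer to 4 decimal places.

Rank sprint: 6, 5, 3, 1, 2, 4
Rank jump: 2, 6, 5, 4, 3, 1
d = rank(sprint) − rank(jump): 4, -1, -2, -3, -1, 3; Σd² = 40
ρ = 1 − 6Σd² / [n(n²−1)] = 1 − 6×40 / (6×35) = 1 − 240/210 ≈ -0.1429

-0.1429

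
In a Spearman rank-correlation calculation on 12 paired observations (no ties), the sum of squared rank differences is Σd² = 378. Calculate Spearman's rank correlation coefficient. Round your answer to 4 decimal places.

ρ = 1 − 6Σd² / [n(n²−1)] = 1 − 6×378 / (12×143)
  = 1 − 2268/1716 = 1 − 1.32168 ≈ -0.3217

-0.3217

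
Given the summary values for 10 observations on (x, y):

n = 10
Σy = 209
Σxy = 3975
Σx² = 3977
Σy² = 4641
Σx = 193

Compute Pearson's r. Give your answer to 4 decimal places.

r = (nΣxy − ΣxΣy) / √[(nΣx² − (Σx)²)(nΣy² − (Σy)²)]
Numerator: 10×3975 − 193×209 = -587
Denominator: √[(39770 − 37249)(46410 − 43681)] = √[2521 × 2729] = 2622.9390
r = -587 / 2622.9390 ≈ -0.2238

-0.2238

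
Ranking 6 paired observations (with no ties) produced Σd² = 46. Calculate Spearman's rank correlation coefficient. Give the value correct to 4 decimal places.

-0.3143

ρ = 1 − 6Σd² / [n(n²−1)] = 1 − 6×46 / (6×35)
  = 1 − 276/210 = 1 − 1.31429 ≈ -0.3143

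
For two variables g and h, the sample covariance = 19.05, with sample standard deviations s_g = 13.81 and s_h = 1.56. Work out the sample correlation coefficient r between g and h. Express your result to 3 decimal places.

0.884

r = Cov(g,h) / (s_g · s_h) = 19.05 / (13.81 × 1.56)
  = 19.05 / 21.5436 ≈ 0.884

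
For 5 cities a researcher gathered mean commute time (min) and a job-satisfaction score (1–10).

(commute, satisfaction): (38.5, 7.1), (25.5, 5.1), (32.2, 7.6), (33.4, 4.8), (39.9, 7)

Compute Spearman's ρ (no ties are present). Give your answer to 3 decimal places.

Rank commute: 4, 1, 2, 3, 5
Rank satisfaction: 4, 2, 5, 1, 3
d = rank(commute) − rank(satisfaction): 0, -1, -3, 2, 2; Σd² = 18
ρ = 1 − 6Σd² / [n(n²−1)] = 1 − 6×18 / (5×24) = 1 − 108/120 ≈ 0.100

0.100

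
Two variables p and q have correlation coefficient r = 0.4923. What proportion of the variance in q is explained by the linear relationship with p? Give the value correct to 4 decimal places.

0.2424

r² = (0.4923)² = 0.2424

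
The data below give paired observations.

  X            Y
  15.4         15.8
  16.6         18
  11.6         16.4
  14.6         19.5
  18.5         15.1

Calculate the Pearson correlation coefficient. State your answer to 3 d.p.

-0.243

n = 5, ΣX = 76.7, ΣY = 84.8, ΣX² = 1202.69, ΣY² = 1450.86, ΣXY = 1296.41
nΣXY − ΣXΣY = 6482.05 − 6504.16 = -22.11
nΣX² − (ΣX)² = 6013.45 − 5882.89 = 130.56; nΣY² − (ΣY)² = 7254.3 − 7191.04 = 63.26
r = -22.11 / √(130.56 × 63.26) = -22.11 / 90.8803 ≈ -0.243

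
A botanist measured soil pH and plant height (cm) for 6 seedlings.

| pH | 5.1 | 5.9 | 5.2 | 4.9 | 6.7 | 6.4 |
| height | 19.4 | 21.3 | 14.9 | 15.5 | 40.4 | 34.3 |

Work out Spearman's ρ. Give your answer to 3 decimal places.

0.829

Rank pH: 2, 4, 3, 1, 6, 5
Rank height: 3, 4, 1, 2, 6, 5
d = rank(pH) − rank(height): -1, 0, 2, -1, 0, 0; Σd² = 6
ρ = 1 − 6Σd² / [n(n²−1)] = 1 − 6×6 / (6×35) = 1 − 36/210 ≈ 0.829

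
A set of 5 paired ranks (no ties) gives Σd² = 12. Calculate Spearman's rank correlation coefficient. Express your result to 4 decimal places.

0.4000

ρ = 1 − 6Σd² / [n(n²−1)] = 1 − 6×12 / (5×24)
  = 1 − 72/120 = 1 − 0.60000 ≈ 0.4000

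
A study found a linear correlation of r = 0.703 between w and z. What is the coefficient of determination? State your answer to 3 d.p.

0.494

r² = (0.703)² = 0.494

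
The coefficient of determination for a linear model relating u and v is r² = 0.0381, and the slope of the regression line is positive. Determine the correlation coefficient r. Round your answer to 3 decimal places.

|r| = √0.0381 = 0.195
The association is positive, so r = 0.195.

0.195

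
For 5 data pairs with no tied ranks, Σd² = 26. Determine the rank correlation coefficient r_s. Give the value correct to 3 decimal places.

ρ = 1 − 6Σd² / [n(n²−1)] = 1 − 6×26 / (5×24)
  = 1 − 156/120 = 1 − 1.3000 ≈ -0.300

-0.300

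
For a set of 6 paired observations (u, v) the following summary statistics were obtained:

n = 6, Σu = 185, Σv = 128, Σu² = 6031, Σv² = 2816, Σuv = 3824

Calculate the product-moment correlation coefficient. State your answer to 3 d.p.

r = (nΣuv − ΣuΣv) / √[(nΣu² − (Σu)²)(nΣv² − (Σv)²)]
Numerator: 6×3824 − 185×128 = -736
Denominator: √[(36186 − 34225)(16896 − 16384)] = √[1961 × 512] = 1002.0140
r = -736 / 1002.0140 ≈ -0.735

-0.735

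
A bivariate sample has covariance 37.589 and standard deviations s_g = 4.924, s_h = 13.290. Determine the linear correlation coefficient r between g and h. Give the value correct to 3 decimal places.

r = Cov(g,h) / (s_g · s_h) = 37.589 / (4.924 × 13.290)
  = 37.589 / 65.4400 ≈ 0.574

0.574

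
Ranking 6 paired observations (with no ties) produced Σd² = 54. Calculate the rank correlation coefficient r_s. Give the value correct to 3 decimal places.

ρ = 1 − 6Σd² / [n(n²−1)] = 1 − 6×54 / (6×35)
  = 1 − 324/210 = 1 − 1.5429 ≈ -0.543

-0.543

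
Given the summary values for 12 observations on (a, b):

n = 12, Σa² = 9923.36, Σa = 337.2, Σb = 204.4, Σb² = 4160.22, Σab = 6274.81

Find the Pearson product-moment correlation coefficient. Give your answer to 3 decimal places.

r = (nΣab − ΣaΣb) / √[(nΣa² − (Σa)²)(nΣb² − (Σb)²)]
Numerator: 12×6274.81 − 337.2×204.4 = 6374.04
Denominator: √[(119080.32 − 113703.84)(49922.64 − 41779.36)] = √[5376.48 × 8143.28] = 6616.8106
r = 6374.04 / 6616.8106 ≈ 0.963

0.963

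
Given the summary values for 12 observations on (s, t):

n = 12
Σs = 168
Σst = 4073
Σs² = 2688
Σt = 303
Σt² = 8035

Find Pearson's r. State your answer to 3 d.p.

-0.470

r = (nΣst − ΣsΣt) / √[(nΣs² − (Σs)²)(nΣt² − (Σt)²)]
Numerator: 12×4073 − 168×303 = -2028
Denominator: √[(32256 − 28224)(96420 − 91809)] = √[4032 × 4611] = 4311.7922
r = -2028 / 4311.7922 ≈ -0.470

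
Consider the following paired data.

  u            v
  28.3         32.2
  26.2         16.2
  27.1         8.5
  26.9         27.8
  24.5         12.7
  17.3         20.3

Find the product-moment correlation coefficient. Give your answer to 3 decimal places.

0.154

n = 6, Σu = 150.3, Σv = 117.7, Σu² = 3844.89, Σv² = 2717.75, Σuv = 2976.21
nΣuv − ΣuΣv = 17857.26 − 17690.31 = 166.95
nΣu² − (Σu)² = 23069.34 − 22590.09 = 479.25; nΣv² − (Σv)² = 16306.5 − 13853.29 = 2453.21
r = 166.95 / √(479.25 × 2453.21) = 166.95 / 1084.2974 ≈ 0.154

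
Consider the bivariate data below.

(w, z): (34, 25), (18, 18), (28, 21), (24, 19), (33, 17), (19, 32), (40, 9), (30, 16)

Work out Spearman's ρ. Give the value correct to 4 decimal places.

Rank w: 7, 1, 4, 3, 6, 2, 8, 5
Rank z: 7, 4, 6, 5, 3, 8, 1, 2
d = rank(w) − rank(z): 0, -3, -2, -2, 3, -6, 7, 3; Σd² = 120
ρ = 1 − 6Σd² / [n(n²−1)] = 1 − 6×120 / (8×63) = 1 − 720/504 ≈ -0.4286

-0.4286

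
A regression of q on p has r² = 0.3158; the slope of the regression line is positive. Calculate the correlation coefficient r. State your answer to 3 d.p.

0.562

|r| = √0.3158 = 0.562
The association is positive, so r = 0.562.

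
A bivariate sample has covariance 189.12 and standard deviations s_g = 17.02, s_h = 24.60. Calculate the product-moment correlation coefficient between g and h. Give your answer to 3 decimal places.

r = Cov(g,h) / (s_g · s_h) = 189.12 / (17.02 × 24.60)
  = 189.12 / 418.6920 ≈ 0.452

0.452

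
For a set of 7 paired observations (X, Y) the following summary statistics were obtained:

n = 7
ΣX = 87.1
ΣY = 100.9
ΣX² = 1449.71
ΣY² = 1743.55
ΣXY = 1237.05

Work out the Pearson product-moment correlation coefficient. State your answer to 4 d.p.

r = (nΣXY − ΣXΣY) / √[(nΣX² − (ΣX)²)(nΣY² − (ΣY)²)]
Numerator: 7×1237.05 − 87.1×100.9 = -129.04
Denominator: √[(10147.97 − 7586.41)(12204.85 − 10180.81)] = √[2561.56 × 2024.04] = 2276.9936
r = -129.04 / 2276.9936 ≈ -0.0567

-0.0567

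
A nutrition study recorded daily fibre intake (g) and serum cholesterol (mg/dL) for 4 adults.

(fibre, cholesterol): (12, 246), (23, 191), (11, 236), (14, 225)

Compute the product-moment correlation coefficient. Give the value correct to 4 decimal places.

n = 4, Σx = 60, Σy = 898, Σx² = 990, Σy² = 203318, Σxy = 13091
nΣxy − ΣxΣy = 52364 − 53880 = -1516
nΣx² − (Σx)² = 3960 − 3600 = 360; nΣy² − (Σy)² = 813272 − 806404 = 6868
r = -1516 / √(360 × 6868) = -1516 / 1572.4122 ≈ -0.9641

-0.9641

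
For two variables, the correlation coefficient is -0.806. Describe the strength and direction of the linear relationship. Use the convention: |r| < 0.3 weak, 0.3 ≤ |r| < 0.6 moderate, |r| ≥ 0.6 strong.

strong negative

r = -0.806 < 0 so the relationship is negative.
|r| = 0.806, which falls in the strong range.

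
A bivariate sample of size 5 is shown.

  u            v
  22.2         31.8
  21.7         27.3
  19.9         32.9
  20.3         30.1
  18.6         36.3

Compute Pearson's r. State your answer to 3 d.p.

-0.740

n = 5, Σu = 102.7, Σv = 158.4, Σu² = 2117.79, Σv² = 5062.64, Σuv = 3239.29
nΣuv − ΣuΣv = 16196.45 − 16267.68 = -71.23
nΣu² − (Σu)² = 10588.95 − 10547.29 = 41.66; nΣv² − (Σv)² = 25313.2 − 25090.56 = 222.64
r = -71.23 / √(41.66 × 222.64) = -71.23 / 96.3077 ≈ -0.740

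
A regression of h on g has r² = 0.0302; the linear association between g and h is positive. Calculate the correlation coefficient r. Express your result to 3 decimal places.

0.174

|r| = √0.0302 = 0.174
The association is positive, so r = 0.174.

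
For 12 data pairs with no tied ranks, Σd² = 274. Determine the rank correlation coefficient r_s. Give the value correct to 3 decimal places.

0.042

ρ = 1 − 6Σd² / [n(n²−1)] = 1 − 6×274 / (12×143)
  = 1 − 1644/1716 = 1 − 0.9580 ≈ 0.042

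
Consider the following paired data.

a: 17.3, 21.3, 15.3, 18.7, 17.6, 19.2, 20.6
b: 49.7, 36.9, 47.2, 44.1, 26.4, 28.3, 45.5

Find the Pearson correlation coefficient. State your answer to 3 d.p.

n = 7, Σa = 130, Σb = 278.1, Σa² = 2439.52, Σb² = 11572.45, Σab = 5137.91
nΣab − ΣaΣb = 35965.37 − 36153 = -187.63
nΣa² − (Σa)² = 17076.64 − 16900 = 176.64; nΣb² − (Σb)² = 81007.15 − 77339.61 = 3667.54
r = -187.63 / √(176.64 × 3667.54) = -187.63 / 804.8815 ≈ -0.233

-0.233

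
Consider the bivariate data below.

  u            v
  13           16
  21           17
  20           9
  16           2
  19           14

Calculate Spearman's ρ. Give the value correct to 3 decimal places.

Rank u: 1, 5, 4, 2, 3
Rank v: 4, 5, 2, 1, 3
d = rank(u) − rank(v): -3, 0, 2, 1, 0; Σd² = 14
ρ = 1 − 6Σd² / [n(n²−1)] = 1 − 6×14 / (5×24) = 1 − 84/120 ≈ 0.300

0.300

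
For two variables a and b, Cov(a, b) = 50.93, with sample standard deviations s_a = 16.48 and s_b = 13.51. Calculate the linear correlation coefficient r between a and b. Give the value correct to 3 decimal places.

r = Cov(a,b) / (s_a · s_b) = 50.93 / (16.48 × 13.51)
  = 50.93 / 222.6448 ≈ 0.229

0.229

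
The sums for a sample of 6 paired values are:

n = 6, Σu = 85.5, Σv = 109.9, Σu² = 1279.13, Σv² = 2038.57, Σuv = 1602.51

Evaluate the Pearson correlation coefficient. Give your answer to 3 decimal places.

0.924

r = (nΣuv − ΣuΣv) / √[(nΣu² − (Σu)²)(nΣv² − (Σv)²)]
Numerator: 6×1602.51 − 85.5×109.9 = 218.61
Denominator: √[(7674.78 − 7310.25)(12231.42 − 12078.01)] = √[364.53 × 153.41] = 236.4795
r = 218.61 / 236.4795 ≈ 0.924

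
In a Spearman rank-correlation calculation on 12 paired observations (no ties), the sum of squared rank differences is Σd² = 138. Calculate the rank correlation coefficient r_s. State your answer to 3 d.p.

0.517

ρ = 1 − 6Σd² / [n(n²−1)] = 1 − 6×138 / (12×143)
  = 1 − 828/1716 = 1 − 0.4825 ≈ 0.517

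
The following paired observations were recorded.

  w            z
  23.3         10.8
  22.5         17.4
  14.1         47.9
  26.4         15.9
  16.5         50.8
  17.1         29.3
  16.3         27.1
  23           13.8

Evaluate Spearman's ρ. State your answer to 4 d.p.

-0.8095

Rank w: 7, 5, 1, 8, 3, 4, 2, 6
Rank z: 1, 4, 7, 3, 8, 6, 5, 2
d = rank(w) − rank(z): 6, 1, -6, 5, -5, -2, -3, 4; Σd² = 152
ρ = 1 − 6Σd² / [n(n²−1)] = 1 − 6×152 / (8×63) = 1 − 912/504 ≈ -0.8095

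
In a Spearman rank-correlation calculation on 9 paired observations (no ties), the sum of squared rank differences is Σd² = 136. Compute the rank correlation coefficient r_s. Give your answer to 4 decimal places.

ρ = 1 − 6Σd² / [n(n²−1)] = 1 − 6×136 / (9×80)
  = 1 − 816/720 = 1 − 1.13333 ≈ -0.1333

-0.1333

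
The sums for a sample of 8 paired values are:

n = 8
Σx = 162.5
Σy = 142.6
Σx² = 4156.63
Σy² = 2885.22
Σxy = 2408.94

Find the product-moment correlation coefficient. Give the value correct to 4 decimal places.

r = (nΣxy − ΣxΣy) / √[(nΣx² − (Σx)²)(nΣy² − (Σy)²)]
Numerator: 8×2408.94 − 162.5×142.6 = -3900.98
Denominator: √[(33253.04 − 26406.25)(23081.76 − 20334.76)] = √[6846.79 × 2747] = 4336.8343
r = -3900.98 / 4336.8343 ≈ -0.8995

-0.8995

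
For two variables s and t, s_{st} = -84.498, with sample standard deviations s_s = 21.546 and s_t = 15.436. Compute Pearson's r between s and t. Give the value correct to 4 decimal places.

r = Cov(s,t) / (s_s · s_t) = -84.498 / (21.546 × 15.436)
  = -84.498 / 332.5841 ≈ -0.2541

-0.2541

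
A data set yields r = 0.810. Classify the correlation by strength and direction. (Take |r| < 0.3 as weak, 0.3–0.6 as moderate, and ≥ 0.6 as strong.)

strong positive

r = 0.810 > 0 so the relationship is positive.
|r| = 0.810, which falls in the strong range.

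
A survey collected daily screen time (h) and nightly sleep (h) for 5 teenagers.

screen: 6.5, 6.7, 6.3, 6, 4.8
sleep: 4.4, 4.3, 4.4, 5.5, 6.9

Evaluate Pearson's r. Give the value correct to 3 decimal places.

-0.976

n = 5, Σx = 30.3, Σy = 25.5, Σx² = 185.87, Σy² = 135.07, Σxy = 151.25
nΣxy − ΣxΣy = 756.25 − 772.65 = -16.4
nΣx² − (Σx)² = 929.35 − 918.09 = 11.26; nΣy² − (Σy)² = 675.35 − 650.25 = 25.1
r = -16.4 / √(11.26 × 25.1) = -16.4 / 16.8115 ≈ -0.976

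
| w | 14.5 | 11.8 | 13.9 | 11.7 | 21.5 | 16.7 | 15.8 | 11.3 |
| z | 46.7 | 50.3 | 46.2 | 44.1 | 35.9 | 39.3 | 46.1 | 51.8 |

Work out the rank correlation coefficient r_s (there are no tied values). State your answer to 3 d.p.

Rank w: 5, 3, 4, 2, 8, 7, 6, 1
Rank z: 6, 7, 5, 3, 1, 2, 4, 8
d = rank(w) − rank(z): -1, -4, -1, -1, 7, 5, 2, -7; Σd² = 146
ρ = 1 − 6Σd² / [n(n²−1)] = 1 − 6×146 / (8×63) = 1 − 876/504 ≈ -0.738

-0.738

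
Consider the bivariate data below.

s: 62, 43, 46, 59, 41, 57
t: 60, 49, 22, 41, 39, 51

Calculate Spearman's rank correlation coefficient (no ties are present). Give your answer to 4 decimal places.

0.6000

Rank s: 6, 2, 3, 5, 1, 4
Rank t: 6, 4, 1, 3, 2, 5
d = rank(s) − rank(t): 0, -2, 2, 2, -1, -1; Σd² = 14
ρ = 1 − 6Σd² / [n(n²−1)] = 1 − 6×14 / (6×35) = 1 − 84/210 ≈ 0.6000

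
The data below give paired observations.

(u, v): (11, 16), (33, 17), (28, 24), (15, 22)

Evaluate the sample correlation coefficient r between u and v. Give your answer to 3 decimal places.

0.172

n = 4, Σu = 87, Σv = 79, Σu² = 2219, Σv² = 1605, Σuv = 1739
nΣuv − ΣuΣv = 6956 − 6873 = 83
nΣu² − (Σu)² = 8876 − 7569 = 1307; nΣv² − (Σv)² = 6420 − 6241 = 179
r = 83 / √(1307 × 179) = 83 / 483.6869 ≈ 0.172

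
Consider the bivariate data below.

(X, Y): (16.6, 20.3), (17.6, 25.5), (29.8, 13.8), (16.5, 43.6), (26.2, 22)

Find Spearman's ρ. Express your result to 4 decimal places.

Rank X: 2, 3, 5, 1, 4
Rank Y: 2, 4, 1, 5, 3
d = rank(X) − rank(Y): 0, -1, 4, -4, 1; Σd² = 34
ρ = 1 − 6Σd² / [n(n²−1)] = 1 − 6×34 / (5×24) = 1 − 204/120 ≈ -0.7000

-0.7000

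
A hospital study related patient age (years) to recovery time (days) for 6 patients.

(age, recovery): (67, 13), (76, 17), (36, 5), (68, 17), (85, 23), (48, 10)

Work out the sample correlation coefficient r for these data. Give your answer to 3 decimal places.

0.967

n = 6, Σx = 380, Σy = 85, Σx² = 25714, Σy² = 1401, Σxy = 5934
nΣxy − ΣxΣy = 35604 − 32300 = 3304
nΣx² − (Σx)² = 154284 − 144400 = 9884; nΣy² − (Σy)² = 8406 − 7225 = 1181
r = 3304 / √(9884 × 1181) = 3304 / 3416.5778 ≈ 0.967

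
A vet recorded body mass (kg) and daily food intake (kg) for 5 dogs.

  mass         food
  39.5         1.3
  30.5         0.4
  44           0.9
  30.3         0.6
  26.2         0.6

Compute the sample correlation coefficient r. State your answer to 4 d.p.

0.7230

n = 5, Σx = 170.5, Σy = 3.8, Σx² = 6031.03, Σy² = 3.38, Σxy = 137.05
nΣxy − ΣxΣy = 685.25 − 647.9 = 37.35
nΣx² − (Σx)² = 30155.15 − 29070.25 = 1084.9; nΣy² − (Σy)² = 16.9 − 14.44 = 2.46
r = 37.35 / √(1084.9 × 2.46) = 37.35 / 51.6610 ≈ 0.7230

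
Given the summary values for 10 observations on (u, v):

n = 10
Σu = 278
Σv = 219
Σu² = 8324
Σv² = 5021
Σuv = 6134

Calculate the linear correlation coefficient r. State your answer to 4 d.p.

0.1251

r = (nΣuv − ΣuΣv) / √[(nΣu² − (Σu)²)(nΣv² − (Σv)²)]
Numerator: 10×6134 − 278×219 = 458
Denominator: √[(83240 − 77284)(50210 − 47961)] = √[5956 × 2249] = 3659.9240
r = 458 / 3659.9240 ≈ 0.1251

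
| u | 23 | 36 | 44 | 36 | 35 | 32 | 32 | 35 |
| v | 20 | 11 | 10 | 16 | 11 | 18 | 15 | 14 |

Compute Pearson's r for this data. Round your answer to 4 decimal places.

-0.8284

n = 8, Σu = 273, Σv = 115, Σu² = 9555, Σv² = 1743, Σuv = 3803
nΣuv − ΣuΣv = 30424 − 31395 = -971
nΣu² − (Σu)² = 76440 − 74529 = 1911; nΣv² − (Σv)² = 13944 − 13225 = 719
r = -971 / √(1911 × 719) = -971 / 1172.1813 ≈ -0.8284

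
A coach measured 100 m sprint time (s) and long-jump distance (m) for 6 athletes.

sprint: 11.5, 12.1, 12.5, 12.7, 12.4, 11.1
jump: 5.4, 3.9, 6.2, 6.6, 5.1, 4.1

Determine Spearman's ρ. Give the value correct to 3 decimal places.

Rank sprint: 2, 3, 5, 6, 4, 1
Rank jump: 4, 1, 5, 6, 3, 2
d = rank(sprint) − rank(jump): -2, 2, 0, 0, 1, -1; Σd² = 10
ρ = 1 − 6Σd² / [n(n²−1)] = 1 − 6×10 / (6×35) = 1 − 60/210 ≈ 0.714

0.714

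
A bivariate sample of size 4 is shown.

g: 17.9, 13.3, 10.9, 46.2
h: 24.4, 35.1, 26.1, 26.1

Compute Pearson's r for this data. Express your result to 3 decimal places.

n = 4, Σg = 88.3, Σh = 111.7, Σg² = 2750.55, Σh² = 3189.79, Σgh = 2393.9
nΣgh − ΣgΣh = 9575.6 − 9863.11 = -287.51
nΣg² − (Σg)² = 11002.2 − 7796.89 = 3205.31; nΣh² − (Σh)² = 12759.16 − 12476.89 = 282.27
r = -287.51 / √(3205.31 × 282.27) = -287.51 / 951.1902 ≈ -0.302

-0.302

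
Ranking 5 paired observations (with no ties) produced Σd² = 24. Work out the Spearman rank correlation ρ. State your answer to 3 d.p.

ρ = 1 − 6Σd² / [n(n²−1)] = 1 − 6×24 / (5×24)
  = 1 − 144/120 = 1 − 1.2000 ≈ -0.200

-0.200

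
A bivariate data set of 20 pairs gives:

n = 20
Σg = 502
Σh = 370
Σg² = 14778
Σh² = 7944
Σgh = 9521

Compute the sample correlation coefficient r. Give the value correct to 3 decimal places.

0.151

r = (nΣgh − ΣgΣh) / √[(nΣg² − (Σg)²)(nΣh² − (Σh)²)]
Numerator: 20×9521 − 502×370 = 4680
Denominator: √[(295560 − 252004)(158880 − 136900)] = √[43556 × 21980] = 30941.2488
r = 4680 / 30941.2488 ≈ 0.151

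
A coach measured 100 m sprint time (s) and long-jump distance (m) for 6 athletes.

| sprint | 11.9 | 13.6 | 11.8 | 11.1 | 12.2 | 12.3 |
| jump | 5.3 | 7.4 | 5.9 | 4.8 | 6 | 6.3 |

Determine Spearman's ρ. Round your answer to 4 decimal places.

Rank sprint: 3, 6, 2, 1, 4, 5
Rank jump: 2, 6, 3, 1, 4, 5
d = rank(sprint) − rank(jump): 1, 0, -1, 0, 0, 0; Σd² = 2
ρ = 1 − 6Σd² / [n(n²−1)] = 1 − 6×2 / (6×35) = 1 − 12/210 ≈ 0.9429

0.9429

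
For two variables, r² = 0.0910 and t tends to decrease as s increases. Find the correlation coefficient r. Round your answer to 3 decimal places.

-0.302

|r| = √0.0910 = 0.302
The association is negative, so r = −0.302.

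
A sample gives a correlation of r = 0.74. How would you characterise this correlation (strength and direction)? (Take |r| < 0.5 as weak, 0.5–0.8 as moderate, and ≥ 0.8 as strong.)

moderate positive

r = 0.74 > 0 so the relationship is positive.
|r| = 0.74, which falls in the moderate range.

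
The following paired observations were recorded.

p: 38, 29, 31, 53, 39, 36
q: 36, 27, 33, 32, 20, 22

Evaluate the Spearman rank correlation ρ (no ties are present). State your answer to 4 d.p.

Rank p: 4, 1, 2, 6, 5, 3
Rank q: 6, 3, 5, 4, 1, 2
d = rank(p) − rank(q): -2, -2, -3, 2, 4, 1; Σd² = 38
ρ = 1 − 6Σd² / [n(n²−1)] = 1 − 6×38 / (6×35) = 1 − 228/210 ≈ -0.0857

-0.0857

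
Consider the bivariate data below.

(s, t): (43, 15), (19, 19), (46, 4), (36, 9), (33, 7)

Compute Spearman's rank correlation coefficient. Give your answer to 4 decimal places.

-0.6000

Rank s: 4, 1, 5, 3, 2
Rank t: 4, 5, 1, 3, 2
d = rank(s) − rank(t): 0, -4, 4, 0, 0; Σd² = 32
ρ = 1 − 6Σd² / [n(n²−1)] = 1 − 6×32 / (5×24) = 1 − 192/120 ≈ -0.6000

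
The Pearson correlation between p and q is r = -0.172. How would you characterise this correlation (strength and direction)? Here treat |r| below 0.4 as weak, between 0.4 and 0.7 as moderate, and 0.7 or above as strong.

weak negative

r = -0.172 < 0 so the relationship is negative.
|r| = 0.172, which falls in the weak range.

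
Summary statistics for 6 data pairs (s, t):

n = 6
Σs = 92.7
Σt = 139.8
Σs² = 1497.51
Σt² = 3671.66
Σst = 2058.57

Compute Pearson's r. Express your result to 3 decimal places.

-0.616

r = (nΣst − ΣsΣt) / √[(nΣs² − (Σs)²)(nΣt² − (Σt)²)]
Numerator: 6×2058.57 − 92.7×139.8 = -608.04
Denominator: √[(8985.06 − 8593.29)(22029.96 − 19544.04)] = √[391.77 × 2485.92] = 986.8682
r = -608.04 / 986.8682 ≈ -0.616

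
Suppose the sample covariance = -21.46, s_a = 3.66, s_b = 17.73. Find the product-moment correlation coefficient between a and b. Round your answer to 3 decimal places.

-0.331

r = Cov(a,b) / (s_a · s_b) = -21.46 / (3.66 × 17.73)
  = -21.46 / 64.8918 ≈ -0.331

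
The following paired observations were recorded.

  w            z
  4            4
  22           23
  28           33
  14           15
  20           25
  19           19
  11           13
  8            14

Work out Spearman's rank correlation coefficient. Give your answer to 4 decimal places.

Rank w: 1, 7, 8, 4, 6, 5, 3, 2
Rank z: 1, 6, 8, 4, 7, 5, 2, 3
d = rank(w) − rank(z): 0, 1, 0, 0, -1, 0, 1, -1; Σd² = 4
ρ = 1 − 6Σd² / [n(n²−1)] = 1 − 6×4 / (8×63) = 1 − 24/504 ≈ 0.9524

0.9524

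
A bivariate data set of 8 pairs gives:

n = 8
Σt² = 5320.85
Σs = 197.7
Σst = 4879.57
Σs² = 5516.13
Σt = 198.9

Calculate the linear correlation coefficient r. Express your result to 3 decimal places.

r = (nΣst − ΣsΣt) / √[(nΣs² − (Σs)²)(nΣt² − (Σt)²)]
Numerator: 8×4879.57 − 197.7×198.9 = -285.97
Denominator: √[(44129.04 − 39085.29)(42566.8 − 39561.21)] = √[5043.75 × 3005.59] = 3893.5131
r = -285.97 / 3893.5131 ≈ -0.073

-0.073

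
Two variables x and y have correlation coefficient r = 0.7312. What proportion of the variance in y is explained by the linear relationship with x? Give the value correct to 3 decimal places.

r² = (0.7312)² = 0.535

0.535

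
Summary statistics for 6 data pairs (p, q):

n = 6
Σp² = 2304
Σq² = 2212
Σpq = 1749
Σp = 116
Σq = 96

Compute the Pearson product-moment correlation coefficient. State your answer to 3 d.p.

r = (nΣpq − ΣpΣq) / √[(nΣp² − (Σp)²)(nΣq² − (Σq)²)]
Numerator: 6×1749 − 116×96 = -642
Denominator: √[(13824 − 13456)(13272 − 9216)] = √[368 × 4056] = 1221.7234
r = -642 / 1221.7234 ≈ -0.525

-0.525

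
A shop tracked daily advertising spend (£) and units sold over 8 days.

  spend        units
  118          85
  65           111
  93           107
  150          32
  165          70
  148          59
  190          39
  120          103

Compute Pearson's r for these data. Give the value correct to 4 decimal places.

n = 8, Σx = 1049, Σy = 606, Σx² = 148927, Σy² = 52530, Σxy = 72048
nΣxy − ΣxΣy = 576384 − 635694 = -59310
nΣx² − (Σx)² = 1191416 − 1100401 = 91015; nΣy² − (Σy)² = 420240 − 367236 = 53004
r = -59310 / √(91015 × 53004) = -59310 / 69456.1665 ≈ -0.8539

-0.8539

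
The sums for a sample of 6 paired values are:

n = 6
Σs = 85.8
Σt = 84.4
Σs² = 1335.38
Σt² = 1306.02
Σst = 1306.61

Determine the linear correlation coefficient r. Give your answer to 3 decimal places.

r = (nΣst − ΣsΣt) / √[(nΣs² − (Σs)²)(nΣt² − (Σt)²)]
Numerator: 6×1306.61 − 85.8×84.4 = 598.14
Denominator: √[(8012.28 − 7361.64)(7836.12 − 7123.36)] = √[650.64 × 712.76] = 680.9920
r = 598.14 / 680.9920 ≈ 0.878

0.878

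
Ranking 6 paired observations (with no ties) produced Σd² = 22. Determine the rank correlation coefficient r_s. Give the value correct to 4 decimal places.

0.3714

ρ = 1 − 6Σd² / [n(n²−1)] = 1 − 6×22 / (6×35)
  = 1 − 132/210 = 1 − 0.62857 ≈ 0.3714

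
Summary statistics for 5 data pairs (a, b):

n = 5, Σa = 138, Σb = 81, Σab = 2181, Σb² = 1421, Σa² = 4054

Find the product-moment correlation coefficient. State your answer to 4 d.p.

-0.3343

r = (nΣab − ΣaΣb) / √[(nΣa² − (Σa)²)(nΣb² − (Σb)²)]
Numerator: 5×2181 − 138×81 = -273
Denominator: √[(20270 − 19044)(7105 − 6561)] = √[1226 × 544] = 816.6664
r = -273 / 816.6664 ≈ -0.3343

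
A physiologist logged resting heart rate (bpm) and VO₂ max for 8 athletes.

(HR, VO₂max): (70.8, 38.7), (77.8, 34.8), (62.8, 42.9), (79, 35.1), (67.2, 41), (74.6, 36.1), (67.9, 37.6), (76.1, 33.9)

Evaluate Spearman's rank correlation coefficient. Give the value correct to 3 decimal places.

Rank HR: 4, 7, 1, 8, 2, 5, 3, 6
Rank VO₂max: 6, 2, 8, 3, 7, 4, 5, 1
d = rank(HR) − rank(VO₂max): -2, 5, -7, 5, -5, 1, -2, 5; Σd² = 158
ρ = 1 − 6Σd² / [n(n²−1)] = 1 − 6×158 / (8×63) = 1 − 948/504 ≈ -0.881

-0.881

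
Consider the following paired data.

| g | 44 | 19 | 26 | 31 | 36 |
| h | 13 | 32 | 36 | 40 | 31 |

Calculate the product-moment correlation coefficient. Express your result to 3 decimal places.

n = 5, Σg = 156, Σh = 152, Σg² = 5230, Σh² = 5050, Σgh = 4472
nΣgh − ΣgΣh = 22360 − 23712 = -1352
nΣg² − (Σg)² = 26150 − 24336 = 1814; nΣh² − (Σh)² = 25250 − 23104 = 2146
r = -1352 / √(1814 × 2146) = -1352 / 1973.0291 ≈ -0.685

-0.685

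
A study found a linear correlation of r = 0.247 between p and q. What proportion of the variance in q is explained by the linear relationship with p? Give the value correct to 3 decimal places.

r² = (0.247)² = 0.061

0.061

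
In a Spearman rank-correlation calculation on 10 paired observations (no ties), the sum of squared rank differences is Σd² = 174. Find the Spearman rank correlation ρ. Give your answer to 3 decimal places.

-0.055

ρ = 1 − 6Σd² / [n(n²−1)] = 1 − 6×174 / (10×99)
  = 1 − 1044/990 = 1 − 1.0545 ≈ -0.055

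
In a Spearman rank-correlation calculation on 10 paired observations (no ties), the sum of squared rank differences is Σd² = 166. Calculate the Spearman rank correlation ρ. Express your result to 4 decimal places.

ρ = 1 − 6Σd² / [n(n²−1)] = 1 − 6×166 / (10×99)
  = 1 − 996/990 = 1 − 1.00606 ≈ -0.0061

-0.0061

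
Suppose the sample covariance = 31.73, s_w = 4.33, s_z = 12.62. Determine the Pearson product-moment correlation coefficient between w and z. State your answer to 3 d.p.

0.581

r = Cov(w,z) / (s_w · s_z) = 31.73 / (4.33 × 12.62)
  = 31.73 / 54.6446 ≈ 0.581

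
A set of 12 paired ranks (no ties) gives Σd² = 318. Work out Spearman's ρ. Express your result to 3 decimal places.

ρ = 1 − 6Σd² / [n(n²−1)] = 1 − 6×318 / (12×143)
  = 1 − 1908/1716 = 1 − 1.1119 ≈ -0.112

-0.112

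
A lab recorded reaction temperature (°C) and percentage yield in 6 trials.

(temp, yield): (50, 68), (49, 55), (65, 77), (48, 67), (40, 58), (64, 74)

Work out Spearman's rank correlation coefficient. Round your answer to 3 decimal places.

0.829

Rank temp: 4, 3, 6, 2, 1, 5
Rank yield: 4, 1, 6, 3, 2, 5
d = rank(temp) − rank(yield): 0, 2, 0, -1, -1, 0; Σd² = 6
ρ = 1 − 6Σd² / [n(n²−1)] = 1 − 6×6 / (6×35) = 1 − 36/210 ≈ 0.829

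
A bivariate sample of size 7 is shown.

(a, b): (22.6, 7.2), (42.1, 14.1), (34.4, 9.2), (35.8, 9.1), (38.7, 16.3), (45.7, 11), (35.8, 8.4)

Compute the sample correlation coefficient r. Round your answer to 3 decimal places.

0.614

n = 7, Σa = 255.1, Σb = 75.3, Σa² = 9615.99, Σb² = 875.35, Σab = 2832.82
nΣab − ΣaΣb = 19829.74 − 19209.03 = 620.71
nΣa² − (Σa)² = 67311.93 − 65076.01 = 2235.92; nΣb² − (Σb)² = 6127.45 − 5670.09 = 457.36
r = 620.71 / √(2235.92 × 457.36) = 620.71 / 1011.2469 ≈ 0.614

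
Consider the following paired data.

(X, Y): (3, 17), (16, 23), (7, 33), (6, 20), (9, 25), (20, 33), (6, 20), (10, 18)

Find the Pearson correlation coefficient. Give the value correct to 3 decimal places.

0.540

n = 8, ΣX = 77, ΣY = 189, ΣX² = 967, ΣY² = 4745, ΣXY = 1955
nΣXY − ΣXΣY = 15640 − 14553 = 1087
nΣX² − (ΣX)² = 7736 − 5929 = 1807; nΣY² − (ΣY)² = 37960 − 35721 = 2239
r = 1087 / √(1807 × 2239) = 1087 / 2011.4356 ≈ 0.540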